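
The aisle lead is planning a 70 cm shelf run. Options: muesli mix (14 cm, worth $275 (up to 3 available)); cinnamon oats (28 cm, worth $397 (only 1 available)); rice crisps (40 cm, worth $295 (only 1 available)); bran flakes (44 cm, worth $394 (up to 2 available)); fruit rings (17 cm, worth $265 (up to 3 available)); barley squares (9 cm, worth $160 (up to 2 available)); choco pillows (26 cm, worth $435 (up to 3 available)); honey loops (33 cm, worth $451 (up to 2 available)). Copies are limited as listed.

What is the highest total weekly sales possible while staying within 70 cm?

Greedy by ratio would take 3×muesli mix + 2×barley squares: 60 cm used, total 1145.
Dropping 2×barley squares frees 18 cm; slotting in choco pillows (26 cm) lifts the total to 1260 at 68 cm.
The spare 2 cm is too small for any remaining product, and no exchange beats 1260.

1260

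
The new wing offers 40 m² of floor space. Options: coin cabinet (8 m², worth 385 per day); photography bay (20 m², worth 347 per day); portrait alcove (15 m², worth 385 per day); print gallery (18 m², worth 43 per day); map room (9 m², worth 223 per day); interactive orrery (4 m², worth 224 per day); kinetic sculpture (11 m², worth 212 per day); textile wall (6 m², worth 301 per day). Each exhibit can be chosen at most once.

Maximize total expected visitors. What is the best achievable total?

Density check — interactive orrery 56.00, textile wall 50.17, coin cabinet 48.12 are the best per m².
Filling by ratio: coin cabinet + portrait alcove + interactive orrery + textile wall for 1295, with 7 m² left unused.
Dropping portrait alcove frees 15 m²; slotting in map room + kinetic sculpture (20 m²) lifts the total to 1345 at 38 m².
Runner-up coin cabinet + portrait alcove + interactive orrery + textile wall tops out at 1295.

1345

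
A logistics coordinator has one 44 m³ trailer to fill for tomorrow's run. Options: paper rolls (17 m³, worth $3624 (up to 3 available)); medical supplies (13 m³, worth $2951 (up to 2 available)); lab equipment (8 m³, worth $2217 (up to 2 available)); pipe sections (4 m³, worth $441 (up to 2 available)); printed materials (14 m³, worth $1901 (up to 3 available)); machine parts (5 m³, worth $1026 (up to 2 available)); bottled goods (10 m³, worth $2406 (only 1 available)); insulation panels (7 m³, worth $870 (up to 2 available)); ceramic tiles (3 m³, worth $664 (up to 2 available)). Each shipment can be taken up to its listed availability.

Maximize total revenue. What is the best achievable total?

Ranking by ratio (revenue/m³): lab equipment 277.12, bottled goods 240.60, medical supplies 227.00, ceramic tiles 221.33.
Taking the top-ratio shipments first gives medical supplies + 2×lab equipment + bottled goods + ceramic tiles for 10455 (42 m³).
Replace ceramic tiles with machine parts: the trade gains 362 net, giving 10817 at 44 m³.
That's the maximum — no swap from here does better than 10817.

10817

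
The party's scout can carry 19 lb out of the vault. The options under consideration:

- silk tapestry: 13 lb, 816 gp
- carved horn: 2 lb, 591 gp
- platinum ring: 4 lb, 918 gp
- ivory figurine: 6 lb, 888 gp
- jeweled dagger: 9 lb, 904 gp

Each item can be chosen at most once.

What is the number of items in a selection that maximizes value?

3

The maximum value within 19 lb is 2710.
One optimal bundle: platinum ring + ivory figurine + jeweled dagger (19 lb).
Every optimal selection uses 3 items.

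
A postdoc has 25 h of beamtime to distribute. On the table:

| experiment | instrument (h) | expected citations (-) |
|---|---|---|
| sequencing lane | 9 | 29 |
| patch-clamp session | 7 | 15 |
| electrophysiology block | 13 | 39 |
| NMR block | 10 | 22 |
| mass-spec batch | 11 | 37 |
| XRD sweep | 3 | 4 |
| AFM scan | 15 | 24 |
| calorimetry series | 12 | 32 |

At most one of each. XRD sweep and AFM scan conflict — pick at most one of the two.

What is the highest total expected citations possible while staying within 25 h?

Filling by ratio: sequencing lane + mass-spec batch + XRD sweep for 70, with 2 h left unused.
Dropping sequencing lane and XRD sweep frees 12 h; slotting in electrophysiology block (13 h) lifts the total to 76 at 24 h.
An exhaustive check of the 256 subsets confirms 76.

76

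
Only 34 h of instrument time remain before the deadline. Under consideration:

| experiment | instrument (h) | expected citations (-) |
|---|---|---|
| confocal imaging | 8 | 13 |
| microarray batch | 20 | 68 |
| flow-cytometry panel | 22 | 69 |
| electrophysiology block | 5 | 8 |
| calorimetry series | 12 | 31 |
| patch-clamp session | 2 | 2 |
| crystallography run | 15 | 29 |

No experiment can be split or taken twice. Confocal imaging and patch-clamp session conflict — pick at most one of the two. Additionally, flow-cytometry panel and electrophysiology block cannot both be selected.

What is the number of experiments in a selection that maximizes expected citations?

3

Best achievable expected citations is 101.
For example microarray batch + calorimetry series + patch-clamp session achieves it, using 34 h.
Every optimal selection uses 3 experiments.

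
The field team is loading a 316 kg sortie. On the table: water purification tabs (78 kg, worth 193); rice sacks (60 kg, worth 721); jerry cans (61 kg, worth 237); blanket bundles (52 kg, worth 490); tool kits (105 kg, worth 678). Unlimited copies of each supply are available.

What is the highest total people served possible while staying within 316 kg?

3605

By people served per kg: rice sacks 12.02, blanket bundles 9.42, tool kits 6.46 lead.
Best packing: 5×rice sacks — 300 kg, 3605 total.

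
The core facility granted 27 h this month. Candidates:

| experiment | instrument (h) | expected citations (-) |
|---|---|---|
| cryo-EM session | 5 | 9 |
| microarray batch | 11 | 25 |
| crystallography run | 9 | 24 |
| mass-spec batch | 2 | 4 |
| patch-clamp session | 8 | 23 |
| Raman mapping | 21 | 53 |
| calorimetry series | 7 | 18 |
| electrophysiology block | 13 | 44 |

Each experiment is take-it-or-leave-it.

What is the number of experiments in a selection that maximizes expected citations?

Optimal total is 77.
One optimal bundle: cryo-EM session + crystallography run + electrophysiology block (27 h).
All optima have 3 experiments.

3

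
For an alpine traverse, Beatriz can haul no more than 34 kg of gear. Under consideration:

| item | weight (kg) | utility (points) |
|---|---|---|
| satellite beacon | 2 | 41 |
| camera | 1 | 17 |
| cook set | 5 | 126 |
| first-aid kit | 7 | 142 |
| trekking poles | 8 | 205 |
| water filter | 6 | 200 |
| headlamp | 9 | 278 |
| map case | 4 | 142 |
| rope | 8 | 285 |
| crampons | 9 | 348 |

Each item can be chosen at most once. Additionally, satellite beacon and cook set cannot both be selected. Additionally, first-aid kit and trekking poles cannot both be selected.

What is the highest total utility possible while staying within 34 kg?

Taking satellite beacon + water filter + headlamp + rope + crampons: 34 kg used, 1152 in utility.

1152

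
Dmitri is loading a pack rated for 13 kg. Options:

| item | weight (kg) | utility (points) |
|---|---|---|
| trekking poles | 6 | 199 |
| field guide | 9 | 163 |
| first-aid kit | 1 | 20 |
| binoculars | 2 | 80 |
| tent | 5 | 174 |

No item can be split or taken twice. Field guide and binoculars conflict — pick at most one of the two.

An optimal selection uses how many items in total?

3

The maximum utility within 13 kg is 453.
One optimal bundle: trekking poles + binoculars + tent (13 kg).
Any selection reaching 453 contains exactly 3 items.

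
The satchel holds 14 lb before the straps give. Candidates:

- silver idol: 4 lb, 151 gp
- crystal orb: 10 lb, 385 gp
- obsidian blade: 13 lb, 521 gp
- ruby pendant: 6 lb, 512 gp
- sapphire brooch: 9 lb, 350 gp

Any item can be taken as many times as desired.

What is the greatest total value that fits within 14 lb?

1024

The ratio ordering already packs tightly: 2×ruby pendant, 12 lb, 1024.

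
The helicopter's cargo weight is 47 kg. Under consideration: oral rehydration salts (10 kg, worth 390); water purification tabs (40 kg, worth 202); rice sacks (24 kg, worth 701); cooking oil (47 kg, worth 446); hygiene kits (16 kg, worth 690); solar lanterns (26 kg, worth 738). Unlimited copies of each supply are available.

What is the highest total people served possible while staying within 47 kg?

Greedy by ratio would take oral rehydration salts + 2×hygiene kits: 42 kg used, total 1770.
Replace hygiene kits with 2×oral rehydration salts: the trade gains 90 net, giving 1860 at 46 kg.
Nothing else within 47 kg beats 1860.

1860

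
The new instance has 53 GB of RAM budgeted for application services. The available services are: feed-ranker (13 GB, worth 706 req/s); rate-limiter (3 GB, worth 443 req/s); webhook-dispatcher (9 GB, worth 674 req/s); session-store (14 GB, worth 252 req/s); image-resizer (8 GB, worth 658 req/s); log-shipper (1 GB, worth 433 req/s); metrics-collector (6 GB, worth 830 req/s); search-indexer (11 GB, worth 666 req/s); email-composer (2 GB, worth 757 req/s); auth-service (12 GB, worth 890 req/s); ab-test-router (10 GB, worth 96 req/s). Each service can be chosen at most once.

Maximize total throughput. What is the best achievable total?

5351

Rate-limiter + webhook-dispatcher + image-resizer + log-shipper + metrics-collector + search-indexer + email-composer + auth-service uses 52 of the 53 GB and totals 5351.
An exhaustive check of the 2048 subsets confirms 5351.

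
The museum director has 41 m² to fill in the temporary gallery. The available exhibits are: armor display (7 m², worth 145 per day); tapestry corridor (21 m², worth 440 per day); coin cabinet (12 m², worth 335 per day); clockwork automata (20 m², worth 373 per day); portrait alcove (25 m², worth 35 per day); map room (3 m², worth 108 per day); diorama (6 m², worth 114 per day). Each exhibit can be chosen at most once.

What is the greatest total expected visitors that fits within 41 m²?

930

A density-first pass picks tapestry corridor + coin cabinet + map room — 883 at 36 m².
Dropping tapestry corridor frees 21 m²; slotting in clockwork automata + diorama (26 m²) lifts the total to 930 at 41 m².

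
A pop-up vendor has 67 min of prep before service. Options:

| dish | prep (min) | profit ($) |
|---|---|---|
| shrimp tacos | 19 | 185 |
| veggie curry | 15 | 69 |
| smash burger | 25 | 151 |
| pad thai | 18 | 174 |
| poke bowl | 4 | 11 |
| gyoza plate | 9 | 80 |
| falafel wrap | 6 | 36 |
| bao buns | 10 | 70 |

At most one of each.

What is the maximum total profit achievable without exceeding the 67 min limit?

Shrimp tacos + pad thai + poke bowl + gyoza plate + falafel wrap + bao buns uses 66 of the 67 min and totals 556.
Every other selection either busts 67 min or fails to beat 556.

556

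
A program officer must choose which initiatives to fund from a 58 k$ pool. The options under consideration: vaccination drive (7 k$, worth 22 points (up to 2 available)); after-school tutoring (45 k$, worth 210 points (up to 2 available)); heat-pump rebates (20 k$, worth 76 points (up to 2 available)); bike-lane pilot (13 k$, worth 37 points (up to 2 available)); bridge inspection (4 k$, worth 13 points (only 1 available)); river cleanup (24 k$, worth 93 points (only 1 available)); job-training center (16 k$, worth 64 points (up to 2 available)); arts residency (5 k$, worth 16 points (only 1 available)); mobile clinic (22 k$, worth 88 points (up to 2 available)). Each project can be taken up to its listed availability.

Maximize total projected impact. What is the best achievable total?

The ratio heuristic lands on after-school tutoring + bridge inspection + arts residency (239) but leaves 4 k$ idle.
Dropping bridge inspection frees 4 k$; slotting in vaccination drive (7 k$) lifts the total to 248 at 57 k$.

248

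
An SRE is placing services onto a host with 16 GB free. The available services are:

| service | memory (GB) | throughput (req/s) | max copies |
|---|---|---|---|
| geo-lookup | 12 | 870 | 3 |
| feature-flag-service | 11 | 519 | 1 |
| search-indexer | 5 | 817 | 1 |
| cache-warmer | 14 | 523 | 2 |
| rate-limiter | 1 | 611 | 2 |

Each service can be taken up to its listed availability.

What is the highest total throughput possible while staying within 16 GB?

Ranking by ratio (throughput/GB): rate-limiter 611.00, search-indexer 163.40, geo-lookup 72.50.
Filling by ratio: search-indexer + 2×rate-limiter for 2039, with 9 GB left unused.
Replace search-indexer with geo-lookup: the trade gains 53 net, giving 2092 at 14 GB.
Nothing else within 16 GB beats 2092.

2092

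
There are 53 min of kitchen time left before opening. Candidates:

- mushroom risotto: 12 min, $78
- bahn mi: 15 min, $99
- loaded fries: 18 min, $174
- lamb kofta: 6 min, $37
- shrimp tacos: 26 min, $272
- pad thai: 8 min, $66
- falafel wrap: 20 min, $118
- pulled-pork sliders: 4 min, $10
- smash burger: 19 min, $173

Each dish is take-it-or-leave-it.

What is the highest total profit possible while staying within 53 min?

512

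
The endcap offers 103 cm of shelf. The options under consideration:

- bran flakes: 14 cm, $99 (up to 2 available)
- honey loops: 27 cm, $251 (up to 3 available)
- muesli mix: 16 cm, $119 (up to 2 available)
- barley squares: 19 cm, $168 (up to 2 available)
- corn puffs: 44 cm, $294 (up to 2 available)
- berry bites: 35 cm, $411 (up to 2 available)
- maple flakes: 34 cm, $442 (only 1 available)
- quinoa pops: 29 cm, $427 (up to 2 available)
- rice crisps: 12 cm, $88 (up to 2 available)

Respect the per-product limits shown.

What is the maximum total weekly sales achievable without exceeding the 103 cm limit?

1296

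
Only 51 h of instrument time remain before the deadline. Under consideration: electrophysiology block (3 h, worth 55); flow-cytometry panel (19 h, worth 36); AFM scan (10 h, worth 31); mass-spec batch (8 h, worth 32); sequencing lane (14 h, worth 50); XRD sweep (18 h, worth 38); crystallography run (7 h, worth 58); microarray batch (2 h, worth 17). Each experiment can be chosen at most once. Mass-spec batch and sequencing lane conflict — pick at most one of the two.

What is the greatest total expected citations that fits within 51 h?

231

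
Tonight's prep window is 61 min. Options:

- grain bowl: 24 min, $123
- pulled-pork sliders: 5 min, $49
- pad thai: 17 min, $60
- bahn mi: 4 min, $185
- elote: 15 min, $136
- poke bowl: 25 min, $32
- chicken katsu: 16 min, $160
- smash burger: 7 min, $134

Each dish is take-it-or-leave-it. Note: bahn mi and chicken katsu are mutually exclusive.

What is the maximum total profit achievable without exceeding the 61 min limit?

627

Taking grain bowl + pulled-pork sliders + bahn mi + elote + smash burger: 55 min used, 627 in profit.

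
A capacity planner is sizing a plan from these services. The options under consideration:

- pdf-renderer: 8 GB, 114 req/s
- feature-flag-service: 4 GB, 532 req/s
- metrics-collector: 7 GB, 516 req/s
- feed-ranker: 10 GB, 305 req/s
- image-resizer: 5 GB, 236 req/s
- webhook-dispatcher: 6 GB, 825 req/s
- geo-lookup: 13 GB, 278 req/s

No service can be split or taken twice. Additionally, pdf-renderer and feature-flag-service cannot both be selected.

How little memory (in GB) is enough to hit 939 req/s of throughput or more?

Minimise GB subject to total throughput ≥ 939.
feature-flag-service + webhook-dispatcher reaches 1357 using 10 GB.
No combination under 10 GB hits 939.

10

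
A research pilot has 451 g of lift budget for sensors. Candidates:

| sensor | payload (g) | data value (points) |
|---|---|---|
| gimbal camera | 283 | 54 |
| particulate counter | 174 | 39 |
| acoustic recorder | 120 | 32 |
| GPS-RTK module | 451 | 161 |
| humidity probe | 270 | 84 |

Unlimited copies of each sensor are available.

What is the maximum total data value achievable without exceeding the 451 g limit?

Ranking by ratio (data value/g): GPS-RTK module 0.36, humidity probe 0.31, acoustic recorder 0.27.
The ratio ordering already packs tightly: GPS-RTK module, 451 g, 161.

161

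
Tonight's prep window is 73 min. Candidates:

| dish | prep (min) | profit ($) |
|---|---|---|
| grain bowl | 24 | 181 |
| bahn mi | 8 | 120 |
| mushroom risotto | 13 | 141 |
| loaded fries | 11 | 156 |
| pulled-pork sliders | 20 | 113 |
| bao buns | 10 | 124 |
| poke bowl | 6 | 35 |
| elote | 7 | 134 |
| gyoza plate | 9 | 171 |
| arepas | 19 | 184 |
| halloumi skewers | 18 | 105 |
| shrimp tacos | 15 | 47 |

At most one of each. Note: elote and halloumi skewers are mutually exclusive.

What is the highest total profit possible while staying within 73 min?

941

By profit per min: elote 19.14, gyoza plate 19.00, bahn mi 15.00, loaded fries 14.18 lead.
A density-first pass picks bahn mi + mushroom risotto + loaded fries + bao buns + poke bowl + elote + gyoza plate — 881 at 64 min.
The 10 min tied up in bao buns is better spent on arepas — total rises to 941 (73 min).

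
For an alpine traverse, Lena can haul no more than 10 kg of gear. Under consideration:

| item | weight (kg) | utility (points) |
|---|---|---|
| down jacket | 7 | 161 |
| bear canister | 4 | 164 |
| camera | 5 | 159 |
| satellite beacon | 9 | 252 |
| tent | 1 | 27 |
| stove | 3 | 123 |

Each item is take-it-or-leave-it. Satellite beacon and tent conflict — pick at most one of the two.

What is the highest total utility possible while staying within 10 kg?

350

Density check — bear canister 41.00, stove 41.00, camera 31.80, satellite beacon 28.00 are the best per kg.
Greedy by ratio would take bear canister + tent + stove: 8 kg used, total 314.
Dropping stove frees 3 kg; slotting in camera (5 kg) lifts the total to 350 at 10 kg.
That's the maximum — no feasible swap from here does better than 350.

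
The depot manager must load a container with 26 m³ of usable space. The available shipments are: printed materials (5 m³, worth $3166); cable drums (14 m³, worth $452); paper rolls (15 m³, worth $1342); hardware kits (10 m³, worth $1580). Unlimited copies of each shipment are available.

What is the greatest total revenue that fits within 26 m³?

The ratio ordering already packs tightly: 5×printed materials, 25 m³, 15830.

15830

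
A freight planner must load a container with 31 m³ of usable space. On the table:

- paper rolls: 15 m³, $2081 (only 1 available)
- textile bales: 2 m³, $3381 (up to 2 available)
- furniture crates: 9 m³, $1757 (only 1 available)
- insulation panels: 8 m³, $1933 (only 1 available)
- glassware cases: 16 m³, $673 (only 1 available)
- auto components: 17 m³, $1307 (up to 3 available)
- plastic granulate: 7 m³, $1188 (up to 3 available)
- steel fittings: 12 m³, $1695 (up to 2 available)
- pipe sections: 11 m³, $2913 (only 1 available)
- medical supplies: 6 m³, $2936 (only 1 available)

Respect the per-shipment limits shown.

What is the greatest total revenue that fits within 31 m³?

The ratio ordering already packs tightly: 2×textile bales + insulation panels + pipe sections + medical supplies, 29 m³, 14544.
Nothing else within 31 m³ beats 14544.

14544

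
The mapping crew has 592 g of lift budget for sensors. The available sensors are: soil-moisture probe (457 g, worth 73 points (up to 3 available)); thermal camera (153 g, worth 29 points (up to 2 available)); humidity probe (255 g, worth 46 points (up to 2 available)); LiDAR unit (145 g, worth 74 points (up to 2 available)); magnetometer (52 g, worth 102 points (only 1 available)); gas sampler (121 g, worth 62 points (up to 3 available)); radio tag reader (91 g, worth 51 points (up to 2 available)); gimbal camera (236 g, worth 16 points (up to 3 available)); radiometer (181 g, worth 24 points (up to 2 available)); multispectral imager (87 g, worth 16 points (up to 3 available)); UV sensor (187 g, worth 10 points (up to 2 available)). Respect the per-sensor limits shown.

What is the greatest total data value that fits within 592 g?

The ratio heuristic lands on magnetometer + 2×gas sampler + 2×radio tag reader + multispectral imager (344) but leaves 29 g idle.
The 269 g tied up in 2×radio tag reader and multispectral imager is better spent on 2×LiDAR unit — total rises to 374 (584 g).
Nothing else within 592 g beats 374.

374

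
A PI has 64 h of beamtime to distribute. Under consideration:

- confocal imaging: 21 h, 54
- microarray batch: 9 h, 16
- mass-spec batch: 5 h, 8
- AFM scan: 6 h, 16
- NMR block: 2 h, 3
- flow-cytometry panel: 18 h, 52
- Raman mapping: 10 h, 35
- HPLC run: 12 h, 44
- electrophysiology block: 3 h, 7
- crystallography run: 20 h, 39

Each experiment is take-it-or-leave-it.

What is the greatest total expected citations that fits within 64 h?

192

The ratio heuristic lands on microarray batch + mass-spec batch + AFM scan + flow-cytometry panel + Raman mapping + HPLC run + electrophysiology block (178) but leaves 1 h idle.
The 20 h tied up in microarray batch and mass-spec batch and AFM scan is better spent on confocal imaging — total rises to 192 (64 h).
No other feasible combination exceeds 192.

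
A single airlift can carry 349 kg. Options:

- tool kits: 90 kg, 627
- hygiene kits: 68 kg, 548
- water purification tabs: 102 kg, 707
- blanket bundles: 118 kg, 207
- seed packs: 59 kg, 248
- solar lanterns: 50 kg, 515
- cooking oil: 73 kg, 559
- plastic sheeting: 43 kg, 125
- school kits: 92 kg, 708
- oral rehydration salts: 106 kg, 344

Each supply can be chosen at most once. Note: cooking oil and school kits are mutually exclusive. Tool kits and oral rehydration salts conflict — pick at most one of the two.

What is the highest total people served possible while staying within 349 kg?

2557

Tool kits + water purification tabs + solar lanterns + school kits uses 334 of the 349 kg and totals 2557.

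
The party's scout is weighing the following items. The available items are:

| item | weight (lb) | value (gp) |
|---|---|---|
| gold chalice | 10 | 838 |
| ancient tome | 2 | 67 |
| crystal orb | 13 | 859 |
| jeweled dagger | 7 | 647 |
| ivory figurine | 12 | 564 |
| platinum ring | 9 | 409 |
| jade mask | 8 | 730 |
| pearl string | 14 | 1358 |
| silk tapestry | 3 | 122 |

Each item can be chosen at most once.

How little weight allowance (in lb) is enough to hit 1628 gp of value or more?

20

Need the lightest bundle worth ≥ 1628.
Taking gold chalice + ancient tome + jade mask gives 1635 (≥ 1628) for 20 lb.
No combination under 20 lb hits 1628.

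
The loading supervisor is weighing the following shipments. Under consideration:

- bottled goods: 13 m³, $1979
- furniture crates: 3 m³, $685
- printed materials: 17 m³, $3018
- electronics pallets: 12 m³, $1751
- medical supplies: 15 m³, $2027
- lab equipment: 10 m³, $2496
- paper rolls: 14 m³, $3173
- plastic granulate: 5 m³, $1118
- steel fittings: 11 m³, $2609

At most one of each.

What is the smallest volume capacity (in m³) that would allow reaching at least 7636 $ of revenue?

35

Minimise m³ subject to total revenue ≥ 7636.
lab equipment + paper rolls + steel fittings reaches 8278 using 35 m³.
No combination under 35 m³ hits 7636.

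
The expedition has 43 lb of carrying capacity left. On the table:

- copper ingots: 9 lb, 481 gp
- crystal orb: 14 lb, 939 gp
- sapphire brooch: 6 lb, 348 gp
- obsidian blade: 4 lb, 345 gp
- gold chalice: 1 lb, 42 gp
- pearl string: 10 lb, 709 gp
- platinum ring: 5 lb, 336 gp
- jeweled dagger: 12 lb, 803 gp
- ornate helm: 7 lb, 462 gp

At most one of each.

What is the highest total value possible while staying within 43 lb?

Taking the top-ratio items first gives crystal orb + obsidian blade + gold chalice + pearl string + platinum ring + ornate helm for 2833 (41 lb).
The 10 lb tied up in pearl string is better spent on jeweled dagger — total rises to 2927 (43 lb).
No other feasible combination exceeds 2927.

2927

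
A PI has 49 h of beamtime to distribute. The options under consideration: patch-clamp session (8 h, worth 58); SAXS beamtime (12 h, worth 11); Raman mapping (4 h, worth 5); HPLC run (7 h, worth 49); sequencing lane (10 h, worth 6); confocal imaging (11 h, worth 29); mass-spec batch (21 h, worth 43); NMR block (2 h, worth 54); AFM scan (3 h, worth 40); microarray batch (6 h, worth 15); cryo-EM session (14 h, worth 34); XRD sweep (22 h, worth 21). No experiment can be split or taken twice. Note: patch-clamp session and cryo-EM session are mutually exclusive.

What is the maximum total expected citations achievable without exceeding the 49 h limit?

Greedy by ratio would take patch-clamp session + Raman mapping + HPLC run + confocal imaging + NMR block + AFM scan + microarray batch: 41 h used, total 250.
Dropping Raman mapping and confocal imaging frees 15 h; slotting in mass-spec batch (21 h) lifts the total to 259 at 47 h.
The closest alternative, patch-clamp session + SAXS beamtime + HPLC run + confocal imaging + NMR block + AFM scan + microarray batch, reaches only 256.

259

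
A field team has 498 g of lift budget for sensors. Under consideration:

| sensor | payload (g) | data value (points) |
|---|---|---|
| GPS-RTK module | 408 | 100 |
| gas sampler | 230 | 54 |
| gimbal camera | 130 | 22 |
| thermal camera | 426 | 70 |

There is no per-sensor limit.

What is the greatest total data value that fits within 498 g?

Density check — GPS-RTK module 0.25, gas sampler 0.23, gimbal camera 0.17 are the best per g.
Filling by ratio: GPS-RTK module for 100, with 90 g left unused.
The 408 g tied up in GPS-RTK module is better spent on 2×gas sampler — total rises to 108 (460 g).
The spare 38 g is too small for any remaining sensor, and no exchange beats 108.

108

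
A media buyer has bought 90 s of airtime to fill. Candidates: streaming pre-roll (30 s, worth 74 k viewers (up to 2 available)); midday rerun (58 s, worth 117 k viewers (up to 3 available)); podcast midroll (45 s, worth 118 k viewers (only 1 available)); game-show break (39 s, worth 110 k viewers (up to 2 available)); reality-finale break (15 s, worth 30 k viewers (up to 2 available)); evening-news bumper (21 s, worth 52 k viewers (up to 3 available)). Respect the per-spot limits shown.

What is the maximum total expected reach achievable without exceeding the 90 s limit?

236

A density-first pass picks 2×game-show break — 220 at 78 s.
Replace game-show break with streaming pre-roll + evening-news bumper: the trade gains 16 net, giving 236 at 90 s.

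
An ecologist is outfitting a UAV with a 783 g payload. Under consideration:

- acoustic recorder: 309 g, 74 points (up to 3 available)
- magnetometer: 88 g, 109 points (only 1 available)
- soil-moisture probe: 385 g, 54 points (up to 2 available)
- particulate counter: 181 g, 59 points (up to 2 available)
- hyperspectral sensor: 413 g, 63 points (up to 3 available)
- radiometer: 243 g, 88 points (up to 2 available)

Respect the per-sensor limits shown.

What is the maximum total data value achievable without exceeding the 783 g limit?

Taking magnetometer + particulate counter + 2×radiometer: 755 g used, 344 in data value.

344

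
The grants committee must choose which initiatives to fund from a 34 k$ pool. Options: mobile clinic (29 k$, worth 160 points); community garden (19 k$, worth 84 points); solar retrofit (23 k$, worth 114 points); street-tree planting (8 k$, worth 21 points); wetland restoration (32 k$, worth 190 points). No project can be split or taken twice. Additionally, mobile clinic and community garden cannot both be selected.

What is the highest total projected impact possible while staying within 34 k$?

Best packing: wetland restoration — 32 k$, 190 total.

190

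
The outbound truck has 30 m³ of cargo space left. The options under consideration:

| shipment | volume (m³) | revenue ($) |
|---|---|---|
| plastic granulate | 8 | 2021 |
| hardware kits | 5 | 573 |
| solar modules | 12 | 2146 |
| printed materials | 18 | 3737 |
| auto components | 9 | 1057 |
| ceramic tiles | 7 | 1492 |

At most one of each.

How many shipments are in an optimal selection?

The maximum revenue within 30 m³ is 5883.
For example solar modules + printed materials achieves it, using 30 m³.
Every optimal selection uses 2 shipments.

2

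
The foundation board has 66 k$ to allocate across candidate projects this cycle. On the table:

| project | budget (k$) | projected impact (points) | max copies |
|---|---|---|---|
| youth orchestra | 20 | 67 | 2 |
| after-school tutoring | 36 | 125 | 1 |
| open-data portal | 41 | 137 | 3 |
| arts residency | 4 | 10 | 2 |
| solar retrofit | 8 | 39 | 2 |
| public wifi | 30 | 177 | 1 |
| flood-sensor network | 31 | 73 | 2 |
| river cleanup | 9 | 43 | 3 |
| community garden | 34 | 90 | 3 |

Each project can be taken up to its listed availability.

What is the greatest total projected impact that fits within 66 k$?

By projected impact per k$: public wifi 5.90, solar retrofit 4.88, river cleanup 4.78, after-school tutoring 3.47 lead.
Taking the top-ratio projects first gives 2×solar retrofit + public wifi + 2×river cleanup for 341 (64 k$).
Replace solar retrofit with river cleanup: the trade gains 4 net, giving 345 at 65 k$.

345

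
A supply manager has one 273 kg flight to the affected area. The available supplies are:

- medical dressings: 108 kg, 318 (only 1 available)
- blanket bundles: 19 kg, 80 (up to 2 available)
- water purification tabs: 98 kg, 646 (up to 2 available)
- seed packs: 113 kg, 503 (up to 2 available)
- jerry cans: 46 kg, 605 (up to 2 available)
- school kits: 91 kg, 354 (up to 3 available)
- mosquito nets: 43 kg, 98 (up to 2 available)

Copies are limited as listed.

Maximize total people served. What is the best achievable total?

2114

The ratio ordering already packs tightly: 2×blanket bundles + water purification tabs + 2×jerry cans + mosquito nets, 271 kg, 2114.
Every other selection either busts 273 kg or exceeds an availability limit or fails to beat 2114.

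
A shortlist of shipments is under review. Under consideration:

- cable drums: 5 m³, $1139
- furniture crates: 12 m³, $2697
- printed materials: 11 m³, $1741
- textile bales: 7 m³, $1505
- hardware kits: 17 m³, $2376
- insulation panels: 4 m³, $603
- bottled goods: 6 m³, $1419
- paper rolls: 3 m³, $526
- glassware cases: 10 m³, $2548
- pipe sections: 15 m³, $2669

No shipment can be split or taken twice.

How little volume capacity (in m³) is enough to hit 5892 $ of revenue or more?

26

Need the lightest bundle worth ≥ 5892.
textile bales + bottled goods + paper rolls + glassware cases reaches 5998 using 26 m³.
Any bundle with less than 26 m³ falls short of 5892.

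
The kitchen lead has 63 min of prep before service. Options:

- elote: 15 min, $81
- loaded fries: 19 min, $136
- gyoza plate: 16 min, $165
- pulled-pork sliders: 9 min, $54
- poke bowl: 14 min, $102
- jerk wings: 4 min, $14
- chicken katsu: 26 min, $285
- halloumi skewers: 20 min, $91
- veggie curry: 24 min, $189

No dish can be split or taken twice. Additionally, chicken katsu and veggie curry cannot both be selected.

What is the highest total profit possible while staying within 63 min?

Greedy by ratio would take gyoza plate + poke bowl + jerk wings + chicken katsu: 60 min used, total 566.
Dropping poke bowl and jerk wings frees 18 min; slotting in loaded fries (19 min) lifts the total to 586 at 61 min.
Runner-up gyoza plate + poke bowl + jerk wings + chicken katsu tops out at 566.

586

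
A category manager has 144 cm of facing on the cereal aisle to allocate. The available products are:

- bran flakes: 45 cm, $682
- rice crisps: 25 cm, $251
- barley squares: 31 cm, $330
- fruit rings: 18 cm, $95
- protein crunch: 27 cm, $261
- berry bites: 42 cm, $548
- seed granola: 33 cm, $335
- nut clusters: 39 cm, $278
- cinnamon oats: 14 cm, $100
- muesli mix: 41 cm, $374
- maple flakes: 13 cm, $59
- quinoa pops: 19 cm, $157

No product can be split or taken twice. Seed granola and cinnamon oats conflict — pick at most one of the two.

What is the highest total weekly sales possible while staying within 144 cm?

1811

Ranking by ratio (weekly sales/cm): bran flakes 15.16, berry bites 13.05, barley squares 10.65, seed granola 10.15.
The ratio ordering already packs tightly: bran flakes + rice crisps + barley squares + berry bites, 143 cm, 1811.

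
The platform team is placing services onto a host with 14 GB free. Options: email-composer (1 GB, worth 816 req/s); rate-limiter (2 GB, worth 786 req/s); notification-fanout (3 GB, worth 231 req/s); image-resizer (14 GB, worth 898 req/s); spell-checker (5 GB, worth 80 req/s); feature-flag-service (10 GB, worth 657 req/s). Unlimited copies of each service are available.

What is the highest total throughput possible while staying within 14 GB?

14×email-composer uses 14 of the 14 GB and totals 11424.

11424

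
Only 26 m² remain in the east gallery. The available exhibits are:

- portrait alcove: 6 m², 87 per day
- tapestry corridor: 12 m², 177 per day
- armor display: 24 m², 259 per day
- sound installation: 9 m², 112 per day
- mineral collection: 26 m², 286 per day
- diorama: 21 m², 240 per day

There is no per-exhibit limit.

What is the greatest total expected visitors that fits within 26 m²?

354

Best packing: 2×tapestry corridor — 24 m², 354 total.
Every other selection either busts 26 m² or fails to beat 354.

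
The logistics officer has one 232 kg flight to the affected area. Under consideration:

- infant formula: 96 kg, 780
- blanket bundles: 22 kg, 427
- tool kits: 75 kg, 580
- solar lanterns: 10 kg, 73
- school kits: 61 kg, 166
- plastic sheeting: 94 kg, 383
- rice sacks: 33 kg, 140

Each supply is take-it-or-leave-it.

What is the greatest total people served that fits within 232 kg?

1927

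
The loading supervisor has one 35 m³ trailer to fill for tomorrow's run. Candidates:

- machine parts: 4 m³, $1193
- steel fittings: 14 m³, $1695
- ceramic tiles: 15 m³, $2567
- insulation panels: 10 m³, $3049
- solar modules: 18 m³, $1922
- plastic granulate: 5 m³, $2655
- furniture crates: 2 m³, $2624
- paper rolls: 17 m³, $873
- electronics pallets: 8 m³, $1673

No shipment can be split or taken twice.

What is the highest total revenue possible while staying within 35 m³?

11216

Taking the top-ratio shipments first gives machine parts + insulation panels + plastic granulate + furniture crates + electronics pallets for 11194 (29 m³).
The 8 m³ tied up in electronics pallets is better spent on steel fittings — total rises to 11216 (35 m³).
Runner-up machine parts + insulation panels + plastic granulate + furniture crates + electronics pallets tops out at 11194.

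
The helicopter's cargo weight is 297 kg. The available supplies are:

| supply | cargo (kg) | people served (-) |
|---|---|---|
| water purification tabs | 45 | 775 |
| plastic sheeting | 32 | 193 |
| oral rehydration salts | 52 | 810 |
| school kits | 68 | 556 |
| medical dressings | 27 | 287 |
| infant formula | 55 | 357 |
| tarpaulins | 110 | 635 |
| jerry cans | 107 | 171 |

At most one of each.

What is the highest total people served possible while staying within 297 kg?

Water purification tabs + plastic sheeting + oral rehydration salts + school kits + medical dressings + infant formula uses 279 of the 297 kg and totals 2978.
The closest alternative, water purification tabs + oral rehydration salts + medical dressings + infant formula + tarpaulins, reaches only 2864.

2978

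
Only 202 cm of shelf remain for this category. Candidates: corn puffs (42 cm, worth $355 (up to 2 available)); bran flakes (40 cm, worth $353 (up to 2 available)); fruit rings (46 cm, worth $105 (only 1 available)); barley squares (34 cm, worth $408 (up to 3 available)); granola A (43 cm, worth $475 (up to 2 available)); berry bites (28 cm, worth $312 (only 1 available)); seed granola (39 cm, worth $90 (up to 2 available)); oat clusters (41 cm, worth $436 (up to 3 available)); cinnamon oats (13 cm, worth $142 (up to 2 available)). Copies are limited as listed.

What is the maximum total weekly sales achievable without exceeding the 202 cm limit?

By weekly sales per cm: barley squares 12.00, berry bites 11.14, granola A 11.05, cinnamon oats 10.92 lead.
The ratio heuristic lands on 3×barley squares + granola A + berry bites + 2×cinnamon oats (2295) but leaves 3 cm idle.
Replace berry bites and cinnamon oats with granola A: the trade gains 21 net, giving 2316 at 201 cm.
Every other selection either busts 202 cm or exceeds an availability limit or fails to beat 2316.

2316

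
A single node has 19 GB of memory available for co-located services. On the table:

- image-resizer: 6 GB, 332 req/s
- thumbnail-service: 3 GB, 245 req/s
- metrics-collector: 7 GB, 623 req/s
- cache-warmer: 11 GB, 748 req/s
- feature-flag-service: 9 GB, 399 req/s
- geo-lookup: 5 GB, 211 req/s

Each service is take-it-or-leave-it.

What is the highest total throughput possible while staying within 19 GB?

1371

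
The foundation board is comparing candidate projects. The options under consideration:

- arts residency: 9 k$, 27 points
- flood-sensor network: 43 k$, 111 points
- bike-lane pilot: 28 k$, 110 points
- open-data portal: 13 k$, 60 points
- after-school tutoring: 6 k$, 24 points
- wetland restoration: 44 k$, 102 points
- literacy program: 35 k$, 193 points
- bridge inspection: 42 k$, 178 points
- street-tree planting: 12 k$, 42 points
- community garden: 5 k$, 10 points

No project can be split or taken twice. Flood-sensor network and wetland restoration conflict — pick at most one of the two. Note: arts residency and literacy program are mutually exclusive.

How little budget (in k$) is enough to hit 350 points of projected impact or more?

76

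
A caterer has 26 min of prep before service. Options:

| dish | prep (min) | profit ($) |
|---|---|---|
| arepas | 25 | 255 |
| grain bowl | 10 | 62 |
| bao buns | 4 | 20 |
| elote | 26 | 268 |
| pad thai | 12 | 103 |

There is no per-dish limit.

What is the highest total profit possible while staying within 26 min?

The ratio ordering already packs tightly: elote, 26 min, 268.
Every other selection either busts 26 min or fails to beat 268.

268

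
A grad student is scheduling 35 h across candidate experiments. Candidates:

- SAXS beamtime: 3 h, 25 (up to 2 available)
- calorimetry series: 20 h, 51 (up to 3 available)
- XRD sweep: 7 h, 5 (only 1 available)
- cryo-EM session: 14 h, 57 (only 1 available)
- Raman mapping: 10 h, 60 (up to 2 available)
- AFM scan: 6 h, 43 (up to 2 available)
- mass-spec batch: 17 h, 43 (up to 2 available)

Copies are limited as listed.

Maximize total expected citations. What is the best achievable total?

231

By expected citations per h: SAXS beamtime 8.33, AFM scan 7.17, Raman mapping 6.00 lead.
A density-first pass picks 2×SAXS beamtime + XRD sweep + Raman mapping + 2×AFM scan — 201 at 35 h.
Dropping SAXS beamtime and XRD sweep frees 10 h; slotting in Raman mapping (10 h) lifts the total to 231 at 35 h.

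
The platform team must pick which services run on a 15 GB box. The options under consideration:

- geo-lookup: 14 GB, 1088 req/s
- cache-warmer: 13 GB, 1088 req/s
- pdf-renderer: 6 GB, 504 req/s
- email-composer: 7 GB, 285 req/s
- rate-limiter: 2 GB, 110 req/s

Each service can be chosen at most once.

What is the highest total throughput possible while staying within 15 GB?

1198

Greedy by ratio would take pdf-renderer + email-composer + rate-limiter: 15 GB used, total 899.
Dropping pdf-renderer and email-composer frees 13 GB; slotting in cache-warmer (13 GB) lifts the total to 1198 at 15 GB.
The closest alternative, geo-lookup, reaches only 1088.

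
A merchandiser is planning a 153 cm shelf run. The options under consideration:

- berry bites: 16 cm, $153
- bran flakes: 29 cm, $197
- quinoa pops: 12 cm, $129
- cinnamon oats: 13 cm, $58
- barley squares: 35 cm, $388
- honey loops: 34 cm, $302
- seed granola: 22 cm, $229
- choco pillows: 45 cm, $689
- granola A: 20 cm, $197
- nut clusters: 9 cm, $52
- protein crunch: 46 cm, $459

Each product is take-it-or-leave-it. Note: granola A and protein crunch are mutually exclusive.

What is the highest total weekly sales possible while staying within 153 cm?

1785

Taking berry bites + quinoa pops + barley squares + seed granola + choco pillows + granola A: 150 cm used, 1785 in weekly sales.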